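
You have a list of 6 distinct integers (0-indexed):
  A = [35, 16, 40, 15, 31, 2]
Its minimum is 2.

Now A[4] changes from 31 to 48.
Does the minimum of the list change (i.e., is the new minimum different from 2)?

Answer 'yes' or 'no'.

Answer: no

Derivation:
Old min = 2
Change: A[4] 31 -> 48
Changed element was NOT the min; min changes only if 48 < 2.
New min = 2; changed? no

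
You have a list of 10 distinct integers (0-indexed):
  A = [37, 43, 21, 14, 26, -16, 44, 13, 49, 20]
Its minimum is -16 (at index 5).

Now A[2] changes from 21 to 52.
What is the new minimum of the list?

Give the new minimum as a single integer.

Answer: -16

Derivation:
Old min = -16 (at index 5)
Change: A[2] 21 -> 52
Changed element was NOT the old min.
  New min = min(old_min, new_val) = min(-16, 52) = -16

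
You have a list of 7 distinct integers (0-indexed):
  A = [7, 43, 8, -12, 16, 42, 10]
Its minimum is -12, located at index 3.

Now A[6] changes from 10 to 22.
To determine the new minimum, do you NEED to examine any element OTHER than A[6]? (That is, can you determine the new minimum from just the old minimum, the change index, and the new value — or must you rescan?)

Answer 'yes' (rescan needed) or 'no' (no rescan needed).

Old min = -12 at index 3
Change at index 6: 10 -> 22
Index 6 was NOT the min. New min = min(-12, 22). No rescan of other elements needed.
Needs rescan: no

Answer: no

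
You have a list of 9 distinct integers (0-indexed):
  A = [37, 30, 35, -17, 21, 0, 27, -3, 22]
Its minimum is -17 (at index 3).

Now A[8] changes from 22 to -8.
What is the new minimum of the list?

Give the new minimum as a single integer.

Old min = -17 (at index 3)
Change: A[8] 22 -> -8
Changed element was NOT the old min.
  New min = min(old_min, new_val) = min(-17, -8) = -17

Answer: -17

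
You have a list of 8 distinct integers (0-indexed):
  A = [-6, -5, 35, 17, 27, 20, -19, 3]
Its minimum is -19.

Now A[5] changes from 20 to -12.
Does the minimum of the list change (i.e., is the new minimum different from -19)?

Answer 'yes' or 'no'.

Answer: no

Derivation:
Old min = -19
Change: A[5] 20 -> -12
Changed element was NOT the min; min changes only if -12 < -19.
New min = -19; changed? no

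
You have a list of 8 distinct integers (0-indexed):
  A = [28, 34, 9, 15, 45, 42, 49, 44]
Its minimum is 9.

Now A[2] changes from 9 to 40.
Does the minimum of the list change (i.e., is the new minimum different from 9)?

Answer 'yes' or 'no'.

Answer: yes

Derivation:
Old min = 9
Change: A[2] 9 -> 40
Changed element was the min; new min must be rechecked.
New min = 15; changed? yes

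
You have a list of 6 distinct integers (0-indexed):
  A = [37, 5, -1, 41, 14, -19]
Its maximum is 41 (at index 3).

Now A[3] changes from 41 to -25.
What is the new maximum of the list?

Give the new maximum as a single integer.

Old max = 41 (at index 3)
Change: A[3] 41 -> -25
Changed element WAS the max -> may need rescan.
  Max of remaining elements: 37
  New max = max(-25, 37) = 37

Answer: 37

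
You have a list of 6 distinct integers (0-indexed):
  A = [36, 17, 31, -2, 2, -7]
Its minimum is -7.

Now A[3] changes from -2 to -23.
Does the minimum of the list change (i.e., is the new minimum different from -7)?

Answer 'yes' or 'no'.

Answer: yes

Derivation:
Old min = -7
Change: A[3] -2 -> -23
Changed element was NOT the min; min changes only if -23 < -7.
New min = -23; changed? yes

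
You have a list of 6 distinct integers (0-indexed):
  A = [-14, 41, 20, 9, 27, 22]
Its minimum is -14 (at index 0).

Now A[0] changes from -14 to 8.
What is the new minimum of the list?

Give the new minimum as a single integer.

Answer: 8

Derivation:
Old min = -14 (at index 0)
Change: A[0] -14 -> 8
Changed element WAS the min. Need to check: is 8 still <= all others?
  Min of remaining elements: 9
  New min = min(8, 9) = 8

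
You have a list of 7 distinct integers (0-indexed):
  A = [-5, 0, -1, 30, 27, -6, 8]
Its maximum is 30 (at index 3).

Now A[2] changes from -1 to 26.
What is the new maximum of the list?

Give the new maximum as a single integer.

Answer: 30

Derivation:
Old max = 30 (at index 3)
Change: A[2] -1 -> 26
Changed element was NOT the old max.
  New max = max(old_max, new_val) = max(30, 26) = 30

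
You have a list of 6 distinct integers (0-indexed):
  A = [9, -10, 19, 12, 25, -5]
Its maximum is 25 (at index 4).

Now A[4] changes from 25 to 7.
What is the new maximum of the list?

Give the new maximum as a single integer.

Old max = 25 (at index 4)
Change: A[4] 25 -> 7
Changed element WAS the max -> may need rescan.
  Max of remaining elements: 19
  New max = max(7, 19) = 19

Answer: 19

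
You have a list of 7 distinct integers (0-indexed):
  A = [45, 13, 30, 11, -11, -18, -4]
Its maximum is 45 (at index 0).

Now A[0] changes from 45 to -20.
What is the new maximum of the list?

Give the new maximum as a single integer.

Answer: 30

Derivation:
Old max = 45 (at index 0)
Change: A[0] 45 -> -20
Changed element WAS the max -> may need rescan.
  Max of remaining elements: 30
  New max = max(-20, 30) = 30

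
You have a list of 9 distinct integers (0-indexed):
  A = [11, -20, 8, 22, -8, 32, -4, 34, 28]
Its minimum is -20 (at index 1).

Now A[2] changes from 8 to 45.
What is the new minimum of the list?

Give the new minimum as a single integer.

Old min = -20 (at index 1)
Change: A[2] 8 -> 45
Changed element was NOT the old min.
  New min = min(old_min, new_val) = min(-20, 45) = -20

Answer: -20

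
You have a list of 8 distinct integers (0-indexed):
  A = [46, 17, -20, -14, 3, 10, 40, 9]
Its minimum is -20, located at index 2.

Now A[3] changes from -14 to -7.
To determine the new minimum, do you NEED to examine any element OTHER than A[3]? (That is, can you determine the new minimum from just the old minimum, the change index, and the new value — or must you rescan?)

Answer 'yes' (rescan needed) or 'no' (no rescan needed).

Answer: no

Derivation:
Old min = -20 at index 2
Change at index 3: -14 -> -7
Index 3 was NOT the min. New min = min(-20, -7). No rescan of other elements needed.
Needs rescan: no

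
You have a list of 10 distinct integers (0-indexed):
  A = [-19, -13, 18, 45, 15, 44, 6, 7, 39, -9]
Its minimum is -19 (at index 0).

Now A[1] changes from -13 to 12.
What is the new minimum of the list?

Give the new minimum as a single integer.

Old min = -19 (at index 0)
Change: A[1] -13 -> 12
Changed element was NOT the old min.
  New min = min(old_min, new_val) = min(-19, 12) = -19

Answer: -19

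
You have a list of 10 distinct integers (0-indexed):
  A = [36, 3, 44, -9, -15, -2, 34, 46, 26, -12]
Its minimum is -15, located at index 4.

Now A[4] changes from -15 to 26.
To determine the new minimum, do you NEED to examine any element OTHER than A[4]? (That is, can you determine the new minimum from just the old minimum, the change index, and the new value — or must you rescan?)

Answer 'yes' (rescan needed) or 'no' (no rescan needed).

Answer: yes

Derivation:
Old min = -15 at index 4
Change at index 4: -15 -> 26
Index 4 WAS the min and new value 26 > old min -15. Must rescan other elements to find the new min.
Needs rescan: yes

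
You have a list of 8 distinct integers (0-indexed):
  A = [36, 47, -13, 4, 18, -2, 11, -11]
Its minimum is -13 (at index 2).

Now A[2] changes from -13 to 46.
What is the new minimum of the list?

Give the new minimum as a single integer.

Old min = -13 (at index 2)
Change: A[2] -13 -> 46
Changed element WAS the min. Need to check: is 46 still <= all others?
  Min of remaining elements: -11
  New min = min(46, -11) = -11

Answer: -11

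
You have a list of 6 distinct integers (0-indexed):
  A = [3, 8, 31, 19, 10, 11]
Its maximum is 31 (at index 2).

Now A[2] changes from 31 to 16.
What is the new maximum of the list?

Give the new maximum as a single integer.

Old max = 31 (at index 2)
Change: A[2] 31 -> 16
Changed element WAS the max -> may need rescan.
  Max of remaining elements: 19
  New max = max(16, 19) = 19

Answer: 19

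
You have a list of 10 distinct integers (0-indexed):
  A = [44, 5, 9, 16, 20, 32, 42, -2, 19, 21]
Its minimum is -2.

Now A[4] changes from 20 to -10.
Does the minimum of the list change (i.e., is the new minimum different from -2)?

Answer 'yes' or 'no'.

Old min = -2
Change: A[4] 20 -> -10
Changed element was NOT the min; min changes only if -10 < -2.
New min = -10; changed? yes

Answer: yes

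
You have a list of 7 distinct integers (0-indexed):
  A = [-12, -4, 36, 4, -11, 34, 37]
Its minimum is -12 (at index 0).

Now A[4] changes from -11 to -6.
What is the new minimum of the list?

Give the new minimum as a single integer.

Answer: -12

Derivation:
Old min = -12 (at index 0)
Change: A[4] -11 -> -6
Changed element was NOT the old min.
  New min = min(old_min, new_val) = min(-12, -6) = -12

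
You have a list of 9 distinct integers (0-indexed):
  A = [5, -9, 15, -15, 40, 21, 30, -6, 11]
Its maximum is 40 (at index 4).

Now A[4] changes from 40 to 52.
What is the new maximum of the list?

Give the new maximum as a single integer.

Old max = 40 (at index 4)
Change: A[4] 40 -> 52
Changed element WAS the max -> may need rescan.
  Max of remaining elements: 30
  New max = max(52, 30) = 52

Answer: 52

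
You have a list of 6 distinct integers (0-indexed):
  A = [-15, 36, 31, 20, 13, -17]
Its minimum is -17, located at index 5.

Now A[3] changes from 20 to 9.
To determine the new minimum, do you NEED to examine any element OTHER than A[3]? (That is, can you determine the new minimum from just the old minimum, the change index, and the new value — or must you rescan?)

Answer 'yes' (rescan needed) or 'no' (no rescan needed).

Answer: no

Derivation:
Old min = -17 at index 5
Change at index 3: 20 -> 9
Index 3 was NOT the min. New min = min(-17, 9). No rescan of other elements needed.
Needs rescan: no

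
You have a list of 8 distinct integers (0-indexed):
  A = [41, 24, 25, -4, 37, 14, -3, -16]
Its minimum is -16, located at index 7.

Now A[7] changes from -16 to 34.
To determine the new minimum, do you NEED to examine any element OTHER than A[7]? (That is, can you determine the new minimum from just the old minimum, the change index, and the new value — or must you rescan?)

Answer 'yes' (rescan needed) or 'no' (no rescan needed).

Answer: yes

Derivation:
Old min = -16 at index 7
Change at index 7: -16 -> 34
Index 7 WAS the min and new value 34 > old min -16. Must rescan other elements to find the new min.
Needs rescan: yes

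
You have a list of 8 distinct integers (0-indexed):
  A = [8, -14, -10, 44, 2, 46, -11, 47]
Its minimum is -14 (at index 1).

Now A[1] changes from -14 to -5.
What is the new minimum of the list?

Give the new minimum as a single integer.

Old min = -14 (at index 1)
Change: A[1] -14 -> -5
Changed element WAS the min. Need to check: is -5 still <= all others?
  Min of remaining elements: -11
  New min = min(-5, -11) = -11

Answer: -11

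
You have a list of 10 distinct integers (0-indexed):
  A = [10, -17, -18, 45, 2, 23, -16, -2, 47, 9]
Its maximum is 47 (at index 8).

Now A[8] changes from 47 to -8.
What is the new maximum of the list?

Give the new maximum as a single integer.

Answer: 45

Derivation:
Old max = 47 (at index 8)
Change: A[8] 47 -> -8
Changed element WAS the max -> may need rescan.
  Max of remaining elements: 45
  New max = max(-8, 45) = 45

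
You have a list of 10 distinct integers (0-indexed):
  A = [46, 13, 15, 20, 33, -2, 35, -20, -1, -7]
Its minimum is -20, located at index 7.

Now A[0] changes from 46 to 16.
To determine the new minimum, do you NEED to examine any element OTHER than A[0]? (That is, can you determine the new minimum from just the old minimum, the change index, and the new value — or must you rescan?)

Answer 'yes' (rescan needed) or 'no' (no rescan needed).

Answer: no

Derivation:
Old min = -20 at index 7
Change at index 0: 46 -> 16
Index 0 was NOT the min. New min = min(-20, 16). No rescan of other elements needed.
Needs rescan: no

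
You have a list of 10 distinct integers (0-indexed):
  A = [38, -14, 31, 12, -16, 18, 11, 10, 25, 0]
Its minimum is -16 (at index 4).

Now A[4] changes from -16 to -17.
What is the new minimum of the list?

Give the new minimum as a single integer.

Answer: -17

Derivation:
Old min = -16 (at index 4)
Change: A[4] -16 -> -17
Changed element WAS the min. Need to check: is -17 still <= all others?
  Min of remaining elements: -14
  New min = min(-17, -14) = -17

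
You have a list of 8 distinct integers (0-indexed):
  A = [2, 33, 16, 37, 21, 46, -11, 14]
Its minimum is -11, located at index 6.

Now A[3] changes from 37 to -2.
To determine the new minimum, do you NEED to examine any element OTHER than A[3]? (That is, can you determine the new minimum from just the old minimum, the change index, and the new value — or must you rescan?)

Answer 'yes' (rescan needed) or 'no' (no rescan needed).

Answer: no

Derivation:
Old min = -11 at index 6
Change at index 3: 37 -> -2
Index 3 was NOT the min. New min = min(-11, -2). No rescan of other elements needed.
Needs rescan: no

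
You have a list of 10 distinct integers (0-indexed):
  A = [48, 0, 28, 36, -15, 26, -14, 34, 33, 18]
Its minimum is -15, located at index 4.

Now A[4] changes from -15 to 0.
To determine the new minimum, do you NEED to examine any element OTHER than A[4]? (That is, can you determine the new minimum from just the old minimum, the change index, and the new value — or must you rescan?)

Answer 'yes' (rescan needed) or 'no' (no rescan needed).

Old min = -15 at index 4
Change at index 4: -15 -> 0
Index 4 WAS the min and new value 0 > old min -15. Must rescan other elements to find the new min.
Needs rescan: yes

Answer: yes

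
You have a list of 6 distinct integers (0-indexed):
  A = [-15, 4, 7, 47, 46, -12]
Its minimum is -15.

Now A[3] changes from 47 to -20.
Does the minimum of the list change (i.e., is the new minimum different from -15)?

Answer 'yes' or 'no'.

Old min = -15
Change: A[3] 47 -> -20
Changed element was NOT the min; min changes only if -20 < -15.
New min = -20; changed? yes

Answer: yes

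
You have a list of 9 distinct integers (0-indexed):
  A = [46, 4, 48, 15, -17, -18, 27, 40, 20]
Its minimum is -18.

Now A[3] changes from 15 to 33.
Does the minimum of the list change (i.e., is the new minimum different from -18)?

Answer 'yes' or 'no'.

Old min = -18
Change: A[3] 15 -> 33
Changed element was NOT the min; min changes only if 33 < -18.
New min = -18; changed? no

Answer: no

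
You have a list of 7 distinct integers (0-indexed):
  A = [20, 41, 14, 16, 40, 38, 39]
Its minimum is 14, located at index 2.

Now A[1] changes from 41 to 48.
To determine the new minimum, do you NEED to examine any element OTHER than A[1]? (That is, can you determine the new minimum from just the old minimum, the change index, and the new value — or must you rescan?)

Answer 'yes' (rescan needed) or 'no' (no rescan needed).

Old min = 14 at index 2
Change at index 1: 41 -> 48
Index 1 was NOT the min. New min = min(14, 48). No rescan of other elements needed.
Needs rescan: no

Answer: no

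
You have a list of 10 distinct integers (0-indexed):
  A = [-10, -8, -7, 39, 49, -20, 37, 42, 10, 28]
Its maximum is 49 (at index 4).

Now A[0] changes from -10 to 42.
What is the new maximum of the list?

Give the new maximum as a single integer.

Old max = 49 (at index 4)
Change: A[0] -10 -> 42
Changed element was NOT the old max.
  New max = max(old_max, new_val) = max(49, 42) = 49

Answer: 49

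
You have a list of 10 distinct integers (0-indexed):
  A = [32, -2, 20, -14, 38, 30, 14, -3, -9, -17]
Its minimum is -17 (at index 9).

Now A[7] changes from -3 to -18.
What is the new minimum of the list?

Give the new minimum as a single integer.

Answer: -18

Derivation:
Old min = -17 (at index 9)
Change: A[7] -3 -> -18
Changed element was NOT the old min.
  New min = min(old_min, new_val) = min(-17, -18) = -18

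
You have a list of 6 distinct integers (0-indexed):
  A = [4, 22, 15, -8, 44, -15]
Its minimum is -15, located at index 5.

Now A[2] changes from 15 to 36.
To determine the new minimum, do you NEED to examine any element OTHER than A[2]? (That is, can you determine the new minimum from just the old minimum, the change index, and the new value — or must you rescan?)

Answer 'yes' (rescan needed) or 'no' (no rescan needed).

Answer: no

Derivation:
Old min = -15 at index 5
Change at index 2: 15 -> 36
Index 2 was NOT the min. New min = min(-15, 36). No rescan of other elements needed.
Needs rescan: no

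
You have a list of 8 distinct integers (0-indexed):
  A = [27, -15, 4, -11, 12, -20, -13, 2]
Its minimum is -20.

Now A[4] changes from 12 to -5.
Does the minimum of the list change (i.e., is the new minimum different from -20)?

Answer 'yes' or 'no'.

Answer: no

Derivation:
Old min = -20
Change: A[4] 12 -> -5
Changed element was NOT the min; min changes only if -5 < -20.
New min = -20; changed? no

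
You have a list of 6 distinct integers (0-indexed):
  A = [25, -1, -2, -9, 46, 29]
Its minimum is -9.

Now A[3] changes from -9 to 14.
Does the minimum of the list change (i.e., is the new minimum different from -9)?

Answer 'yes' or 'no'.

Answer: yes

Derivation:
Old min = -9
Change: A[3] -9 -> 14
Changed element was the min; new min must be rechecked.
New min = -2; changed? yes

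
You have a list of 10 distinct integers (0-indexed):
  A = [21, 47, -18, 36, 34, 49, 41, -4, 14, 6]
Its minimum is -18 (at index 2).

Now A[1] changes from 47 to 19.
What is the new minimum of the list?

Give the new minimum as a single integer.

Answer: -18

Derivation:
Old min = -18 (at index 2)
Change: A[1] 47 -> 19
Changed element was NOT the old min.
  New min = min(old_min, new_val) = min(-18, 19) = -18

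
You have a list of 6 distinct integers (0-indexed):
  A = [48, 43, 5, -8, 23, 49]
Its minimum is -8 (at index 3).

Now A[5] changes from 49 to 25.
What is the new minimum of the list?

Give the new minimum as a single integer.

Answer: -8

Derivation:
Old min = -8 (at index 3)
Change: A[5] 49 -> 25
Changed element was NOT the old min.
  New min = min(old_min, new_val) = min(-8, 25) = -8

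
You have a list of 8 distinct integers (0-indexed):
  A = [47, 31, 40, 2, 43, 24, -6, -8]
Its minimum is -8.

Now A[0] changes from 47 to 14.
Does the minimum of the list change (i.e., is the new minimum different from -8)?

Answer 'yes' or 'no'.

Old min = -8
Change: A[0] 47 -> 14
Changed element was NOT the min; min changes only if 14 < -8.
New min = -8; changed? no

Answer: no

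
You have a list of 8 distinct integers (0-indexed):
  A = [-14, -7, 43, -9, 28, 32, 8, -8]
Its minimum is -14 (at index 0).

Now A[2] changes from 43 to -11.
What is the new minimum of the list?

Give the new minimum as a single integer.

Answer: -14

Derivation:
Old min = -14 (at index 0)
Change: A[2] 43 -> -11
Changed element was NOT the old min.
  New min = min(old_min, new_val) = min(-14, -11) = -14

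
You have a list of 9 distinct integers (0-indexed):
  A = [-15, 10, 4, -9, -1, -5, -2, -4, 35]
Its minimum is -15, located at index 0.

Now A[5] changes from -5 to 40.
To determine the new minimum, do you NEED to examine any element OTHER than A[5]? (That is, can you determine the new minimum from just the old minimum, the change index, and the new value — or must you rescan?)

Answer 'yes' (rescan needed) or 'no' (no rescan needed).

Answer: no

Derivation:
Old min = -15 at index 0
Change at index 5: -5 -> 40
Index 5 was NOT the min. New min = min(-15, 40). No rescan of other elements needed.
Needs rescan: no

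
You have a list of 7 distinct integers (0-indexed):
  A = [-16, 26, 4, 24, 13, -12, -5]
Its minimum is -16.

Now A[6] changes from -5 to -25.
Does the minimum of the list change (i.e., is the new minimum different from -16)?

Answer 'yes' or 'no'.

Old min = -16
Change: A[6] -5 -> -25
Changed element was NOT the min; min changes only if -25 < -16.
New min = -25; changed? yes

Answer: yes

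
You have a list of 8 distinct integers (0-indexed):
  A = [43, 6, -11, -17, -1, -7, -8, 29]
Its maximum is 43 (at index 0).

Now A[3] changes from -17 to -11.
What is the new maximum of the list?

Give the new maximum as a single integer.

Answer: 43

Derivation:
Old max = 43 (at index 0)
Change: A[3] -17 -> -11
Changed element was NOT the old max.
  New max = max(old_max, new_val) = max(43, -11) = 43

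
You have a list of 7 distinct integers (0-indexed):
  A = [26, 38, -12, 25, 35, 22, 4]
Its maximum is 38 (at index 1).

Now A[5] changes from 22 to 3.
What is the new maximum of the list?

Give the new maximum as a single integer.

Answer: 38

Derivation:
Old max = 38 (at index 1)
Change: A[5] 22 -> 3
Changed element was NOT the old max.
  New max = max(old_max, new_val) = max(38, 3) = 38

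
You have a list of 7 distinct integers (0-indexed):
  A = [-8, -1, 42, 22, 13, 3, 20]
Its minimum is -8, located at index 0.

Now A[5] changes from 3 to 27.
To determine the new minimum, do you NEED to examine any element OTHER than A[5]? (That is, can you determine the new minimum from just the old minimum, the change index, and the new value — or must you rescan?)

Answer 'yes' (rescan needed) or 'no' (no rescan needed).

Old min = -8 at index 0
Change at index 5: 3 -> 27
Index 5 was NOT the min. New min = min(-8, 27). No rescan of other elements needed.
Needs rescan: no

Answer: no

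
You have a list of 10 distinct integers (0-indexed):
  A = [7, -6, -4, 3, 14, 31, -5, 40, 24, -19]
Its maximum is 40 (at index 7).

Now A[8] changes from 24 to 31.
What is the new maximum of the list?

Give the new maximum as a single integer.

Old max = 40 (at index 7)
Change: A[8] 24 -> 31
Changed element was NOT the old max.
  New max = max(old_max, new_val) = max(40, 31) = 40

Answer: 40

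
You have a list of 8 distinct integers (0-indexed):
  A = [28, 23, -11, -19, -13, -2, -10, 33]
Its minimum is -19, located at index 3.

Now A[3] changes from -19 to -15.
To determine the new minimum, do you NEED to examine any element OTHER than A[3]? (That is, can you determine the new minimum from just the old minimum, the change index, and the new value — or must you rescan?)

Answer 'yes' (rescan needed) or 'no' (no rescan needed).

Answer: yes

Derivation:
Old min = -19 at index 3
Change at index 3: -19 -> -15
Index 3 WAS the min and new value -15 > old min -19. Must rescan other elements to find the new min.
Needs rescan: yes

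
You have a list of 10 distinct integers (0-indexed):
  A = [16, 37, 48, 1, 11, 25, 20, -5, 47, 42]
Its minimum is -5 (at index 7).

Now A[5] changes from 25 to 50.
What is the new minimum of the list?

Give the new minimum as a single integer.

Answer: -5

Derivation:
Old min = -5 (at index 7)
Change: A[5] 25 -> 50
Changed element was NOT the old min.
  New min = min(old_min, new_val) = min(-5, 50) = -5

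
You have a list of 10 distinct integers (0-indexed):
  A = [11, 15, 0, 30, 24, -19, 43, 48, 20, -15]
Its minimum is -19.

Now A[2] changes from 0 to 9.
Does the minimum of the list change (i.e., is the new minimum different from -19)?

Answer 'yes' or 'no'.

Answer: no

Derivation:
Old min = -19
Change: A[2] 0 -> 9
Changed element was NOT the min; min changes only if 9 < -19.
New min = -19; changed? no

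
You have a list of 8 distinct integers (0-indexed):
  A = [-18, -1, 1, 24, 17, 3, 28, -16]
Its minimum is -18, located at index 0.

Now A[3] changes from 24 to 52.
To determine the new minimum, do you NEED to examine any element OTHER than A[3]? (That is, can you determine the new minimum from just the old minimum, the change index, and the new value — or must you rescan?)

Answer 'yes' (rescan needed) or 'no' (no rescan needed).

Old min = -18 at index 0
Change at index 3: 24 -> 52
Index 3 was NOT the min. New min = min(-18, 52). No rescan of other elements needed.
Needs rescan: no

Answer: no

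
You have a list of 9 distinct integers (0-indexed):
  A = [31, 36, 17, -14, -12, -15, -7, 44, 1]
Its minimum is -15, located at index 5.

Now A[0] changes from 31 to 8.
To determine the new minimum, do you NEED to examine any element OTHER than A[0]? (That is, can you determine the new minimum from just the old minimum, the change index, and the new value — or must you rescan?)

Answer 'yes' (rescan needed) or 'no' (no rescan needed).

Old min = -15 at index 5
Change at index 0: 31 -> 8
Index 0 was NOT the min. New min = min(-15, 8). No rescan of other elements needed.
Needs rescan: no

Answer: no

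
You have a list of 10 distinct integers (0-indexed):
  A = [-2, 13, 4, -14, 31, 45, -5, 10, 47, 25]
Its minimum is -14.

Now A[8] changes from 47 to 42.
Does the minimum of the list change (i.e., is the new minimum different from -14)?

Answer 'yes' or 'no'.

Old min = -14
Change: A[8] 47 -> 42
Changed element was NOT the min; min changes only if 42 < -14.
New min = -14; changed? no

Answer: no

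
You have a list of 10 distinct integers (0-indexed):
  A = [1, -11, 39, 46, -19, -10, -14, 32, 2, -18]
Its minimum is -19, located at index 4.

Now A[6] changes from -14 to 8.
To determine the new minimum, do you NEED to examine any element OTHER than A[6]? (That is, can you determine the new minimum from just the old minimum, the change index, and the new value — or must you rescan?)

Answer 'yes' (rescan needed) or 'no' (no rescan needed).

Old min = -19 at index 4
Change at index 6: -14 -> 8
Index 6 was NOT the min. New min = min(-19, 8). No rescan of other elements needed.
Needs rescan: no

Answer: no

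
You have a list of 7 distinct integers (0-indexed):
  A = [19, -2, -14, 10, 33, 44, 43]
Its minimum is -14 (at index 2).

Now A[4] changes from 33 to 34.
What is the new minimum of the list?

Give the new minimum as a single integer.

Answer: -14

Derivation:
Old min = -14 (at index 2)
Change: A[4] 33 -> 34
Changed element was NOT the old min.
  New min = min(old_min, new_val) = min(-14, 34) = -14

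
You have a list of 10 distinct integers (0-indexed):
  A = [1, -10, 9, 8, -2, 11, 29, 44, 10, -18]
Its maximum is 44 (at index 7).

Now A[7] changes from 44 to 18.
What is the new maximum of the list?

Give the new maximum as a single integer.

Old max = 44 (at index 7)
Change: A[7] 44 -> 18
Changed element WAS the max -> may need rescan.
  Max of remaining elements: 29
  New max = max(18, 29) = 29

Answer: 29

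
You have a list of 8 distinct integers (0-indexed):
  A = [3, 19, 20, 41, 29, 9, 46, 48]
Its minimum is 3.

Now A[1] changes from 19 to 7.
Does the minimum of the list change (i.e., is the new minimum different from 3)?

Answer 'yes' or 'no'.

Answer: no

Derivation:
Old min = 3
Change: A[1] 19 -> 7
Changed element was NOT the min; min changes only if 7 < 3.
New min = 3; changed? no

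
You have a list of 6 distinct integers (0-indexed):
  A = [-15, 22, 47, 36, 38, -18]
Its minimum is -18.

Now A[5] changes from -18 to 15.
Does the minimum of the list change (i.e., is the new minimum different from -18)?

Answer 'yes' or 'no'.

Old min = -18
Change: A[5] -18 -> 15
Changed element was the min; new min must be rechecked.
New min = -15; changed? yes

Answer: yes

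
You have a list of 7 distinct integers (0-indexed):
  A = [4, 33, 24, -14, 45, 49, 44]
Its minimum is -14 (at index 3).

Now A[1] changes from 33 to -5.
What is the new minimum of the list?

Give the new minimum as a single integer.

Answer: -14

Derivation:
Old min = -14 (at index 3)
Change: A[1] 33 -> -5
Changed element was NOT the old min.
  New min = min(old_min, new_val) = min(-14, -5) = -14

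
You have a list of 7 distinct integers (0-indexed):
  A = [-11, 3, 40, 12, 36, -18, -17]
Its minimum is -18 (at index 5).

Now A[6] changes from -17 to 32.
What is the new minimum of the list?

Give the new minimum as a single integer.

Answer: -18

Derivation:
Old min = -18 (at index 5)
Change: A[6] -17 -> 32
Changed element was NOT the old min.
  New min = min(old_min, new_val) = min(-18, 32) = -18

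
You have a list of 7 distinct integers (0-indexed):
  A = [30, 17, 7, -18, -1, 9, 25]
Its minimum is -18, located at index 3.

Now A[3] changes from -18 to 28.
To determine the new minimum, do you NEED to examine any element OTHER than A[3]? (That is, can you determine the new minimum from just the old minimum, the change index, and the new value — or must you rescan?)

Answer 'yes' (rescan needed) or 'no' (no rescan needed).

Answer: yes

Derivation:
Old min = -18 at index 3
Change at index 3: -18 -> 28
Index 3 WAS the min and new value 28 > old min -18. Must rescan other elements to find the new min.
Needs rescan: yes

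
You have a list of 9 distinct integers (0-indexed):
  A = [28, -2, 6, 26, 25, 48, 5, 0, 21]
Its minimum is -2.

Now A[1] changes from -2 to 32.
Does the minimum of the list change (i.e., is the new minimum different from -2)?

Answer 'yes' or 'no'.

Old min = -2
Change: A[1] -2 -> 32
Changed element was the min; new min must be rechecked.
New min = 0; changed? yes

Answer: yes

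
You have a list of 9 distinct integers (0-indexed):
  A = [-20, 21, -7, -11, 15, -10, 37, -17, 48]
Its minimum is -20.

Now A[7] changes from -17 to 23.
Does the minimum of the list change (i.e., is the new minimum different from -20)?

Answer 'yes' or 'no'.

Old min = -20
Change: A[7] -17 -> 23
Changed element was NOT the min; min changes only if 23 < -20.
New min = -20; changed? no

Answer: no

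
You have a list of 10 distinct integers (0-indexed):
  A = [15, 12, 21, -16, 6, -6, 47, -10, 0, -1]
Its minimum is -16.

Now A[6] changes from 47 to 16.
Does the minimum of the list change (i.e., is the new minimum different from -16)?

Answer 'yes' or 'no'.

Answer: no

Derivation:
Old min = -16
Change: A[6] 47 -> 16
Changed element was NOT the min; min changes only if 16 < -16.
New min = -16; changed? no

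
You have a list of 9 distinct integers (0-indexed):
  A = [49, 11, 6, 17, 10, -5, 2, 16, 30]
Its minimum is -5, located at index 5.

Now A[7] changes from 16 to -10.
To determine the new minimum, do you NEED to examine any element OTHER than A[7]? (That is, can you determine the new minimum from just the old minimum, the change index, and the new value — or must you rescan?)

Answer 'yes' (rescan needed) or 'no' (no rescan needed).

Old min = -5 at index 5
Change at index 7: 16 -> -10
Index 7 was NOT the min. New min = min(-5, -10). No rescan of other elements needed.
Needs rescan: no

Answer: no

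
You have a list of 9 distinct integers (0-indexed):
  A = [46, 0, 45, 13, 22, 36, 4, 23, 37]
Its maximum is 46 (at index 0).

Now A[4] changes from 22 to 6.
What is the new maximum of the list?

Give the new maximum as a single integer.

Answer: 46

Derivation:
Old max = 46 (at index 0)
Change: A[4] 22 -> 6
Changed element was NOT the old max.
  New max = max(old_max, new_val) = max(46, 6) = 46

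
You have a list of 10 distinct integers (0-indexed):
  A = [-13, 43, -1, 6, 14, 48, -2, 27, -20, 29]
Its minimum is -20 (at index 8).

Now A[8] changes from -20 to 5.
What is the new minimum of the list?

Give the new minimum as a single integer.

Answer: -13

Derivation:
Old min = -20 (at index 8)
Change: A[8] -20 -> 5
Changed element WAS the min. Need to check: is 5 still <= all others?
  Min of remaining elements: -13
  New min = min(5, -13) = -13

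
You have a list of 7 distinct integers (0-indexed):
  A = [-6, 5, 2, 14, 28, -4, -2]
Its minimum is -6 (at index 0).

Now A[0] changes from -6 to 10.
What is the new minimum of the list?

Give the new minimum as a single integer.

Old min = -6 (at index 0)
Change: A[0] -6 -> 10
Changed element WAS the min. Need to check: is 10 still <= all others?
  Min of remaining elements: -4
  New min = min(10, -4) = -4

Answer: -4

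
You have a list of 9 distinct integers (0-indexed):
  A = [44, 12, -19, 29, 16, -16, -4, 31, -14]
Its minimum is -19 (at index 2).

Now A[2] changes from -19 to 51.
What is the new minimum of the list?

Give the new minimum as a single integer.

Old min = -19 (at index 2)
Change: A[2] -19 -> 51
Changed element WAS the min. Need to check: is 51 still <= all others?
  Min of remaining elements: -16
  New min = min(51, -16) = -16

Answer: -16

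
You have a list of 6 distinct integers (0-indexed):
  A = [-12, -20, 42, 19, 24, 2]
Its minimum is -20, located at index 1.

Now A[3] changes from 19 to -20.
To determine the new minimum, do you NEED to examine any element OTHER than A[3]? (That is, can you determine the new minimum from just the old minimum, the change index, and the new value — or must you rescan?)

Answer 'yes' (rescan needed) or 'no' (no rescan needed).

Answer: no

Derivation:
Old min = -20 at index 1
Change at index 3: 19 -> -20
Index 3 was NOT the min. New min = min(-20, -20). No rescan of other elements needed.
Needs rescan: no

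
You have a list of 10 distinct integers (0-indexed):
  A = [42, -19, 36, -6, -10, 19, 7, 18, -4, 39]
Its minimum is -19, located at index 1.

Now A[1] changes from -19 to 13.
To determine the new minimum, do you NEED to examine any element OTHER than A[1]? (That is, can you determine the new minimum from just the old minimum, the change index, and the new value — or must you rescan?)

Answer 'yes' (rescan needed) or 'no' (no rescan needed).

Old min = -19 at index 1
Change at index 1: -19 -> 13
Index 1 WAS the min and new value 13 > old min -19. Must rescan other elements to find the new min.
Needs rescan: yes

Answer: yes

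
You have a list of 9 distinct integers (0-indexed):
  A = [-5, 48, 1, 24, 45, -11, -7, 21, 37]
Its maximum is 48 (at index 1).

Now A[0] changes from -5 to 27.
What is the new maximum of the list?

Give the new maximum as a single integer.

Old max = 48 (at index 1)
Change: A[0] -5 -> 27
Changed element was NOT the old max.
  New max = max(old_max, new_val) = max(48, 27) = 48

Answer: 48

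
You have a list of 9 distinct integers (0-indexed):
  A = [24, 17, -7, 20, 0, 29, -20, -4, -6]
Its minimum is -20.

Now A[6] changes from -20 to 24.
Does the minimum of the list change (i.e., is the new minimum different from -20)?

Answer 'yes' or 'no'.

Answer: yes

Derivation:
Old min = -20
Change: A[6] -20 -> 24
Changed element was the min; new min must be rechecked.
New min = -7; changed? yes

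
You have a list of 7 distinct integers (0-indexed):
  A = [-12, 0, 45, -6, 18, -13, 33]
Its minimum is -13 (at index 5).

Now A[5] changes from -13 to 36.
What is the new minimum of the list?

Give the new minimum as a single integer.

Old min = -13 (at index 5)
Change: A[5] -13 -> 36
Changed element WAS the min. Need to check: is 36 still <= all others?
  Min of remaining elements: -12
  New min = min(36, -12) = -12

Answer: -12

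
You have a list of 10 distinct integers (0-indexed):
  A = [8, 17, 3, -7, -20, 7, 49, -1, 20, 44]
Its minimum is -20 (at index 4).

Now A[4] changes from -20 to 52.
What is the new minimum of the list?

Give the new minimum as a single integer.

Answer: -7

Derivation:
Old min = -20 (at index 4)
Change: A[4] -20 -> 52
Changed element WAS the min. Need to check: is 52 still <= all others?
  Min of remaining elements: -7
  New min = min(52, -7) = -7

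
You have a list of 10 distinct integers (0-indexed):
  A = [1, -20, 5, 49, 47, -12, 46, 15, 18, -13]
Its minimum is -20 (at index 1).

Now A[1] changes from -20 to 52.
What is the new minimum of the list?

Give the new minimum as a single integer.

Answer: -13

Derivation:
Old min = -20 (at index 1)
Change: A[1] -20 -> 52
Changed element WAS the min. Need to check: is 52 still <= all others?
  Min of remaining elements: -13
  New min = min(52, -13) = -13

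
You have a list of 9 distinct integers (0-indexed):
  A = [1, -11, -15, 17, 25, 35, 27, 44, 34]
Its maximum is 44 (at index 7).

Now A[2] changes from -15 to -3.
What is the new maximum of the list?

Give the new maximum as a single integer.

Answer: 44

Derivation:
Old max = 44 (at index 7)
Change: A[2] -15 -> -3
Changed element was NOT the old max.
  New max = max(old_max, new_val) = max(44, -3) = 44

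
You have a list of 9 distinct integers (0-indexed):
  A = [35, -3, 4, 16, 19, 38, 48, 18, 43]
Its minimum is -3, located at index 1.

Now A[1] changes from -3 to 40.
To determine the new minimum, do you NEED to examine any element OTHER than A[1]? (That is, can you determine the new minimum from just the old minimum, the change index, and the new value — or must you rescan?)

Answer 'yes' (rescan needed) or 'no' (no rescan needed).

Answer: yes

Derivation:
Old min = -3 at index 1
Change at index 1: -3 -> 40
Index 1 WAS the min and new value 40 > old min -3. Must rescan other elements to find the new min.
Needs rescan: yes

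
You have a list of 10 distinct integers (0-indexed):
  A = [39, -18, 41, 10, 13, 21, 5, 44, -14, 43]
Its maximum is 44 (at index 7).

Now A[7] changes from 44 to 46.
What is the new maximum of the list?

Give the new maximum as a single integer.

Answer: 46

Derivation:
Old max = 44 (at index 7)
Change: A[7] 44 -> 46
Changed element WAS the max -> may need rescan.
  Max of remaining elements: 43
  New max = max(46, 43) = 46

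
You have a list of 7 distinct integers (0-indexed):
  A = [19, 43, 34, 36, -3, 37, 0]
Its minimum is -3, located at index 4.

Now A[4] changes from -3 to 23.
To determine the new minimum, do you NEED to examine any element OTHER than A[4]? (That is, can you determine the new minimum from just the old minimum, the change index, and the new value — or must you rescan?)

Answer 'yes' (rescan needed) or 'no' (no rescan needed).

Old min = -3 at index 4
Change at index 4: -3 -> 23
Index 4 WAS the min and new value 23 > old min -3. Must rescan other elements to find the new min.
Needs rescan: yes

Answer: yes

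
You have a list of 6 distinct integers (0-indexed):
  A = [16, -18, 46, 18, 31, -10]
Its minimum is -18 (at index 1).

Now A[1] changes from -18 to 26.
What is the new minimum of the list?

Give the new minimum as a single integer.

Answer: -10

Derivation:
Old min = -18 (at index 1)
Change: A[1] -18 -> 26
Changed element WAS the min. Need to check: is 26 still <= all others?
  Min of remaining elements: -10
  New min = min(26, -10) = -10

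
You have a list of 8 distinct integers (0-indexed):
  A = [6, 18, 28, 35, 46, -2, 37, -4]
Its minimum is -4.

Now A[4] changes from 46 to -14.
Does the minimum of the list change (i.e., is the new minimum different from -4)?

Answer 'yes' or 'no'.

Answer: yes

Derivation:
Old min = -4
Change: A[4] 46 -> -14
Changed element was NOT the min; min changes only if -14 < -4.
New min = -14; changed? yes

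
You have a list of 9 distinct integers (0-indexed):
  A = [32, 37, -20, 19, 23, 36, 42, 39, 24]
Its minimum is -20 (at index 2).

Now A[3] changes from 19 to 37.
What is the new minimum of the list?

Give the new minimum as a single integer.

Old min = -20 (at index 2)
Change: A[3] 19 -> 37
Changed element was NOT the old min.
  New min = min(old_min, new_val) = min(-20, 37) = -20

Answer: -20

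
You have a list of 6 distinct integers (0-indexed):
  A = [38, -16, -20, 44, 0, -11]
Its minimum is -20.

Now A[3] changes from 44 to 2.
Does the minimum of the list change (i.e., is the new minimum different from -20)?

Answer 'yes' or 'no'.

Answer: no

Derivation:
Old min = -20
Change: A[3] 44 -> 2
Changed element was NOT the min; min changes only if 2 < -20.
New min = -20; changed? no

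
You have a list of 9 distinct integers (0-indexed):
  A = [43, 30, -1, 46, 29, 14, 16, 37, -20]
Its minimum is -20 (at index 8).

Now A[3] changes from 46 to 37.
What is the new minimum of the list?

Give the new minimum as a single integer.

Answer: -20

Derivation:
Old min = -20 (at index 8)
Change: A[3] 46 -> 37
Changed element was NOT the old min.
  New min = min(old_min, new_val) = min(-20, 37) = -20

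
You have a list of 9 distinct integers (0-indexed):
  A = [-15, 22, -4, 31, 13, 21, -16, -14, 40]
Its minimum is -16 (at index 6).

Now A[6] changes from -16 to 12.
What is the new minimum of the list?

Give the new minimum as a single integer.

Answer: -15

Derivation:
Old min = -16 (at index 6)
Change: A[6] -16 -> 12
Changed element WAS the min. Need to check: is 12 still <= all others?
  Min of remaining elements: -15
  New min = min(12, -15) = -15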